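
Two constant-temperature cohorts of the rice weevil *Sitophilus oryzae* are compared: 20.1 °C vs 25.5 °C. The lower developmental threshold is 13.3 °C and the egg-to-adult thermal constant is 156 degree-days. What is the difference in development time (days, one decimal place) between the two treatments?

10.2 days

At 20.1 °C: 156 / (20.1 − 13.3) = 156 / 6.8 = 22.941 d.
At 25.5 °C: 156 / (25.5 − 13.3) = 156 / 12.2 = 12.787 d.
Difference = |22.941 − 12.787| = 10.154 ≈ 10.2 days.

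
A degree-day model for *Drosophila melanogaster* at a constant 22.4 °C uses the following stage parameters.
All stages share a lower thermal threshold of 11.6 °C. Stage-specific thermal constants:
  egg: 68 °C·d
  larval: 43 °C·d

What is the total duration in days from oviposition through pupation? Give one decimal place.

Daily accumulation at 22.4 °C = 22.4 − 11.6 = 10.8 DD/day.
Total K = 68 + 43 = 111 DD.
Total duration = 111 / 10.8 = 10.278 ≈ 10.3 days.

10.3 days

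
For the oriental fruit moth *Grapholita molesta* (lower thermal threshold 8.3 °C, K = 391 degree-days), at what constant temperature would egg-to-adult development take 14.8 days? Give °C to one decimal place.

34.7 °C

Required daily accumulation = 391 / 14.8 = 26.419 DD/day.
T = T_base + 26.419 = 8.3 + 26.419 = 34.719 ≈ 34.7 °C.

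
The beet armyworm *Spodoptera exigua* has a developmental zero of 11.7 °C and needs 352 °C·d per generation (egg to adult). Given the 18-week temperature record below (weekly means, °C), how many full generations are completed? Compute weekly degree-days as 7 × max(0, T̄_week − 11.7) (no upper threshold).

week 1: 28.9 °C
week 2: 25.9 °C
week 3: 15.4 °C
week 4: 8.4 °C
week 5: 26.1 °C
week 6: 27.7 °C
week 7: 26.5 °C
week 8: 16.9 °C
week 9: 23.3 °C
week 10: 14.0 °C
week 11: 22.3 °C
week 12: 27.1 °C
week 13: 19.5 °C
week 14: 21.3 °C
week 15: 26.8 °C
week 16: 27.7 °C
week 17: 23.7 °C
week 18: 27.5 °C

Weekly DD (7 × max(0, T̄ − 11.7)): 120.4, 99.4, 25.9, 0.0, 100.8, 112.0, 103.6, 36.4, 81.2, 16.1, 74.2, 107.8, 54.6, 67.2, 105.7, 112.0, 84.0, 110.6.
Season total = 1411.9 DD.
Complete generations = ⌊1411.9 / 352⌋ = 4.

4 generations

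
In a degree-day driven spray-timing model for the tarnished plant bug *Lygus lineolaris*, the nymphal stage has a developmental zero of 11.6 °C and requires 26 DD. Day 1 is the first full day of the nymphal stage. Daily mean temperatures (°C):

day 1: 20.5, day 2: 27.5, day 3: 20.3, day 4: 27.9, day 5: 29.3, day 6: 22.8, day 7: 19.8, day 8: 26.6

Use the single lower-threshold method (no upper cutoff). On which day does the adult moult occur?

day 3

Daily DD above 11.6 °C: 8.9, 15.9, 8.7, 16.3, 17.7, 11.2, 8.2, 15.0.
Cumulative: 8.9, 24.8, 33.5, 49.8, 67.5, 78.7, 86.9, 101.9.
The total first reaches 26 DD on day 3.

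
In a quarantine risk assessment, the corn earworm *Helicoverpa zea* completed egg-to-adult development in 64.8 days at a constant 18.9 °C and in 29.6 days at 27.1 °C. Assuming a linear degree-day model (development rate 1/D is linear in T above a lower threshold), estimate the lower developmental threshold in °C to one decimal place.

Equal thermal constants: D₁(T₁ − T_b) = D₂(T₂ − T_b).
64.8·(18.9 − T_b) = 29.6·(27.1 − T_b)
T_b = (64.8·18.9 − 29.6·27.1) / (64.8 − 29.6) = 422.56 / 35.2 = 12.005 °C ≈ 12.0 °C.

12.0 °C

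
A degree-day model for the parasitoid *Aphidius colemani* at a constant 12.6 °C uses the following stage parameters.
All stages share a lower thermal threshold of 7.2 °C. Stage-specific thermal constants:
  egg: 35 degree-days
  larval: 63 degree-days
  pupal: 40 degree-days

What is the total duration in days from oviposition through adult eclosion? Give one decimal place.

Daily accumulation at 12.6 °C = 12.6 − 7.2 = 5.4 DD/day.
Total K = 35 + 63 + 40 = 138 DD.
Total duration = 138 / 5.4 = 25.556 ≈ 25.6 days.

25.6 days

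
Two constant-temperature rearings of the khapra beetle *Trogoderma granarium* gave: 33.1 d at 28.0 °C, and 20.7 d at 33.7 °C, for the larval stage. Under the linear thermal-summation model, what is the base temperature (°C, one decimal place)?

18.5 °C

Linear rate model ⇒ the product D·(T − T_b) is constant across temperatures.
33.1·(28.0 − T_b) = 20.7·(33.7 − T_b)
T_b = (33.1·28.0 − 20.7·33.7) / (33.1 − 20.7) = 229.21 / 12.4 = 18.485 °C ≈ 18.5 °C.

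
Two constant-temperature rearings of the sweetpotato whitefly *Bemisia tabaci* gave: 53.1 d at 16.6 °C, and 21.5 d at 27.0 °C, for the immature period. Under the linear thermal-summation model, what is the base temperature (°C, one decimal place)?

9.5 °C

Under the model K = D·(T − T_b), so D₁·(T₁ − T_b) = D₂·(T₂ − T_b).
53.1·(16.6 − T_b) = 21.5·(27.0 − T_b)
T_b = (53.1·16.6 − 21.5·27.0) / (53.1 − 21.5) = 300.96 / 31.6 = 9.524 °C ≈ 9.5 °C.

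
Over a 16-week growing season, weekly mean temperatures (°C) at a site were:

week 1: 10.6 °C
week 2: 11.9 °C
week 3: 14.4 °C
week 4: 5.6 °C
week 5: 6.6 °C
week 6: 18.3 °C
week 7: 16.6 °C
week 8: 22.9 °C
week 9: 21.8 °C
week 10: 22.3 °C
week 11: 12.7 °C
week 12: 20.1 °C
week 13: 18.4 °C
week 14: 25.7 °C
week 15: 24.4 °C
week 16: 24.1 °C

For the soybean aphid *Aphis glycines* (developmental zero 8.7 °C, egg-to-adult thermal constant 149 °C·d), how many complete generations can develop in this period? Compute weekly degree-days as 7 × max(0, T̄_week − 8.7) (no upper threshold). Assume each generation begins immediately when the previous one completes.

6 generations

Weekly DD (7 × max(0, T̄ − 8.7)): 13.3, 22.4, 39.9, 0.0, 0.0, 67.2, 55.3, 99.4, 91.7, 95.2, 28.0, 79.8, 67.9, 119.0, 109.9, 107.8.
Season total = 996.8 DD.
Complete generations = ⌊996.8 / 149⌋ = 6.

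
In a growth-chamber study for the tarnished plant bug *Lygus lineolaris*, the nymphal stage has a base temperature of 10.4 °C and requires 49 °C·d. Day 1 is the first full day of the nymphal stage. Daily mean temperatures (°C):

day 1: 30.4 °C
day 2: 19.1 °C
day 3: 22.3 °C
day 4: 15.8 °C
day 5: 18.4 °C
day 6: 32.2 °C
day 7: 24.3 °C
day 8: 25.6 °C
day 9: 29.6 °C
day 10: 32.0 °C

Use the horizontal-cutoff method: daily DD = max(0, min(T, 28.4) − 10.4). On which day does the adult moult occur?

Daily DD above 10.4 °C (capped at 18.0): 18.0, 8.7, 11.9, 5.4, 8.0, 18.0, 13.9, 15.2, 18.0, 18.0.
Cumulative: 18.0, 26.7, 38.6, 44.0, 52.0, 70.0, 83.9, 99.1, 117.1, 135.1.
The total first reaches 49 DD on day 5.

day 5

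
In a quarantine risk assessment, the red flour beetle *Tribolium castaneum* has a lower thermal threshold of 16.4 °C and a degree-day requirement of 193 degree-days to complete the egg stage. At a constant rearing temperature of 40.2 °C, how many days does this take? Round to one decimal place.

8.1 days

Daily accumulation = 40.2 − 16.4 = 23.8 DD/day.
Duration = 193 / 23.8 = 8.109 ≈ 8.1 days.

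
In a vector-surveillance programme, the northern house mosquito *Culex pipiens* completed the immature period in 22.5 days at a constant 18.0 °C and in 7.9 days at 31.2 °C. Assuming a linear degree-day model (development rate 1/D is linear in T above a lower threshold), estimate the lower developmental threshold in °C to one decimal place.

Equal thermal constants: D₁(T₁ − T_b) = D₂(T₂ − T_b).
22.5·(18.0 − T_b) = 7.9·(31.2 − T_b)
T_b = (22.5·18.0 − 7.9·31.2) / (22.5 − 7.9) = 158.52 / 14.6 = 10.858 °C ≈ 10.9 °C.

10.9 °C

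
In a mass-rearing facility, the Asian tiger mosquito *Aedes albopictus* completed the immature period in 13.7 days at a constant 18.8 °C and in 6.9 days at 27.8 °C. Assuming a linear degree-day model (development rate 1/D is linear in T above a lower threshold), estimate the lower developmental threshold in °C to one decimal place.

Equal thermal constants: D₁(T₁ − T_b) = D₂(T₂ − T_b).
13.7·(18.8 − T_b) = 6.9·(27.8 − T_b)
T_b = (13.7·18.8 − 6.9·27.8) / (13.7 − 6.9) = 65.74 / 6.8 = 9.668 °C ≈ 9.7 °C.

9.7 °C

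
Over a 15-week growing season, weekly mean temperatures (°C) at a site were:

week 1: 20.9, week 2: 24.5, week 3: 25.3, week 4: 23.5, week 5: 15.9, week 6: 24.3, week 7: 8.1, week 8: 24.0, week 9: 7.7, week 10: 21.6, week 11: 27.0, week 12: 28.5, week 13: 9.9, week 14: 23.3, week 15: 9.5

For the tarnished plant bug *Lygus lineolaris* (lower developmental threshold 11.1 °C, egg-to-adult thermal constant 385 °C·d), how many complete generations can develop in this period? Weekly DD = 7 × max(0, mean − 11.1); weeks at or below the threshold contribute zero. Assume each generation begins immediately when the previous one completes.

Weekly DD (7 × max(0, T̄ − 11.1)): 68.6, 93.8, 99.4, 86.8, 33.6, 92.4, 0.0, 90.3, 0.0, 73.5, 111.3, 121.8, 0.0, 85.4, 0.0.
Season total = 956.9 DD.
Complete generations = ⌊956.9 / 385⌋ = 2.

2 generations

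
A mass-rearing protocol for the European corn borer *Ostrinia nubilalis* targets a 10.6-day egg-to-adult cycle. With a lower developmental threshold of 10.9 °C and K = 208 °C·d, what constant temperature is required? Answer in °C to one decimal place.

Required daily accumulation = 208 / 10.6 = 19.623 DD/day.
T = T_base + 19.623 = 10.9 + 19.623 = 30.523 ≈ 30.5 °C.

30.5 °C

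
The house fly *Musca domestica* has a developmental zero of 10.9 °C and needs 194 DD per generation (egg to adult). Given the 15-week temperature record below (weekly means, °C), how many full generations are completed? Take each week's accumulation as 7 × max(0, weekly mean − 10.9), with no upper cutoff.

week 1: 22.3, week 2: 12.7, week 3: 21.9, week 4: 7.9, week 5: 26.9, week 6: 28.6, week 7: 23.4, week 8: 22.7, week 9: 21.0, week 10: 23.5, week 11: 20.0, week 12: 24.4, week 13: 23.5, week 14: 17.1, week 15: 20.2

Weekly DD (7 × max(0, T̄ − 10.9)): 79.8, 12.6, 77.0, 0.0, 112.0, 123.9, 87.5, 82.6, 70.7, 88.2, 63.7, 94.5, 88.2, 43.4, 65.1.
Season total = 1089.2 DD.
Complete generations = ⌊1089.2 / 194⌋ = 5.

5 generations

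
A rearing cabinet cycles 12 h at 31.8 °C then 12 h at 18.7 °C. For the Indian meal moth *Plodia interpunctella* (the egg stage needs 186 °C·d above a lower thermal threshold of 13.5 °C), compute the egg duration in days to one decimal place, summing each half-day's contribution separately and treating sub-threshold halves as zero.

15.8 days

Day half: max(0, 31.8 − 13.5) × 0.5 = 18.3 × 0.5 = 9.15 DD.
Night half: max(0, 18.7 − 13.5) × 0.5 = 5.2 × 0.5 = 2.60 DD.
Per 24 h: 11.75 DD/day.
Duration = 186 / 11.75 = 15.830 ≈ 15.8 days.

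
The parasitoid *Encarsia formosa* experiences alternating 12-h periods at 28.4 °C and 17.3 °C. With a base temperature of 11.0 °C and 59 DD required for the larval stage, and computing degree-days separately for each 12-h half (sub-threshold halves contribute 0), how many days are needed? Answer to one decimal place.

5.0 days

Day half: max(0, 28.4 − 11.0) × 0.5 = 17.4 × 0.5 = 8.70 DD.
Night half: max(0, 17.3 − 11.0) × 0.5 = 6.3 × 0.5 = 3.15 DD.
Per 24 h: 11.85 DD/day.
Duration = 59 / 11.85 = 4.979 ≈ 5.0 days.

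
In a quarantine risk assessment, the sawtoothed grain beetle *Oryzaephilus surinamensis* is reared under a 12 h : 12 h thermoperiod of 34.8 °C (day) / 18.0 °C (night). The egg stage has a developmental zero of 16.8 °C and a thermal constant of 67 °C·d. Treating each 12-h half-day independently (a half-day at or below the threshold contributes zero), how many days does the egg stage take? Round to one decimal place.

Day half: max(0, 34.8 − 16.8) × 0.5 = 18.0 × 0.5 = 9.00 DD.
Night half: max(0, 18.0 − 16.8) × 0.5 = 1.2 × 0.5 = 0.60 DD.
Per 24 h: 9.60 DD/day.
Duration = 67 / 9.60 = 6.979 ≈ 7.0 days.

7.0 days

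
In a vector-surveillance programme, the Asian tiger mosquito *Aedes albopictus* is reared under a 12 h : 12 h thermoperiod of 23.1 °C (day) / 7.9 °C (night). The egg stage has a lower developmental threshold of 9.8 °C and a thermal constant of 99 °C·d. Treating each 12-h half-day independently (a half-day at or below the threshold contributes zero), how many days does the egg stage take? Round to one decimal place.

Day half: max(0, 23.1 − 9.8) × 0.5 = 13.3 × 0.5 = 6.65 DD.
Night half: max(0, 7.9 − 9.8) × 0.5 = 0.0 × 0.5 = 0.00 DD.
Per 24 h: 6.65 DD/day.
Duration = 99 / 6.65 = 14.887 ≈ 14.9 days.

14.9 days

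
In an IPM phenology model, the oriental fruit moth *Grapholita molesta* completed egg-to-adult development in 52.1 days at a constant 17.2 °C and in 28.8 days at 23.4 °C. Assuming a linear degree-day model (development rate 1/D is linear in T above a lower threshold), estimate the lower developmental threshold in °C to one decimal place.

9.5 °C

Under the model K = D·(T − T_b), so D₁·(T₁ − T_b) = D₂·(T₂ − T_b).
52.1·(17.2 − T_b) = 28.8·(23.4 − T_b)
T_b = (52.1·17.2 − 28.8·23.4) / (52.1 − 28.8) = 222.20 / 23.3 = 9.536 °C ≈ 9.5 °C.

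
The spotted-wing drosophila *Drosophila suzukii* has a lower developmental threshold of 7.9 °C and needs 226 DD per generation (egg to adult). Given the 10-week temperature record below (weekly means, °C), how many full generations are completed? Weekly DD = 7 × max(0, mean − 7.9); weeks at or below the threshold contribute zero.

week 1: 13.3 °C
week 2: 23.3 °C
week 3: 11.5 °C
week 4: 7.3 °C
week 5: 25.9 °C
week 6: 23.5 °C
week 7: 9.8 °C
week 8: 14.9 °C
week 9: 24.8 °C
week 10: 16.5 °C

Weekly DD (7 × max(0, T̄ − 7.9)): 37.8, 107.8, 25.2, 0.0, 126.0, 109.2, 13.3, 49.0, 118.3, 60.2.
Season total = 646.8 DD.
Complete generations = ⌊646.8 / 226⌋ = 2.

2 generations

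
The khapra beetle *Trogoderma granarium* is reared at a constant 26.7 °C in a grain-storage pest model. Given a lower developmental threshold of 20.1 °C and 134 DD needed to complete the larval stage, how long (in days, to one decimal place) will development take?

Daily accumulation = 26.7 − 20.1 = 6.6 DD/day.
Duration = 134 / 6.6 = 20.303 ≈ 20.3 days.

20.3 days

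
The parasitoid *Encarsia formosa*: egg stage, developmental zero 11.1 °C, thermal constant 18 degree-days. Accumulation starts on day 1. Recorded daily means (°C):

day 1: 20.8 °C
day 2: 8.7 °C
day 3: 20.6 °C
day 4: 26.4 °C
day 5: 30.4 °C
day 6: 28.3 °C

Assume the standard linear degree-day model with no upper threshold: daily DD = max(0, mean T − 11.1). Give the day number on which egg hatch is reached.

day 3

Daily DD above 11.1 °C: 9.7, 0.0, 9.5, 15.3, 19.3, 17.2.
Cumulative: 9.7, 9.7, 19.2, 34.5, 53.8, 71.0.
The total first reaches 18 DD on day 3.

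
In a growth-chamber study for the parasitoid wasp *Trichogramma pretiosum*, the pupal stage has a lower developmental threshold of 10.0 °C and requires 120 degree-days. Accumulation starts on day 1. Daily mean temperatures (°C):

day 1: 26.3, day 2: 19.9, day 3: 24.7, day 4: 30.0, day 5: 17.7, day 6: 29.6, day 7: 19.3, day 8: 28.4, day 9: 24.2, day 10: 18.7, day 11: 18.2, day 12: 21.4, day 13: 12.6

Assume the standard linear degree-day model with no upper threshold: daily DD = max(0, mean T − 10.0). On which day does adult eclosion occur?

Daily DD above 10.0 °C: 16.3, 9.9, 14.7, 20.0, 7.7, 19.6, 9.3, 18.4, 14.2, 8.7, 8.2, 11.4, 2.6.
Cumulative: 16.3, 26.2, 40.9, 60.9, 68.6, 88.2, 97.5, 115.9, 130.1, 138.8, 147.0, 158.4, 161.0.
The total first reaches 120 DD on day 9.

day 9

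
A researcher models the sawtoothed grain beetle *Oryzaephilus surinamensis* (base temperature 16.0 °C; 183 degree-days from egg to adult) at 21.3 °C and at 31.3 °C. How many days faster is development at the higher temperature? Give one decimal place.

At 21.3 °C: 183 / (21.3 − 16.0) = 183 / 5.3 = 34.528 d.
At 31.3 °C: 183 / (31.3 − 16.0) = 183 / 15.3 = 11.961 d.
Difference = |34.528 − 11.961| = 22.568 ≈ 22.6 days.

22.6 days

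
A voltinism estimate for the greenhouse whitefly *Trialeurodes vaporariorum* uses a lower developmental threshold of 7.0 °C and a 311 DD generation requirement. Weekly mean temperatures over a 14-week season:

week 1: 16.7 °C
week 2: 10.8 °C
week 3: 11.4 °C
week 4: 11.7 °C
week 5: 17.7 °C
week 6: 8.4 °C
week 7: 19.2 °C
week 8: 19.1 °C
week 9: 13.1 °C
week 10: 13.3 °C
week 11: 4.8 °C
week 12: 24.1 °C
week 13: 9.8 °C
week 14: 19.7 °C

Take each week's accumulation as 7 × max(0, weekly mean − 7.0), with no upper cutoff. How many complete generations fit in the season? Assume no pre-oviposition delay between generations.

2 generations

Weekly DD (7 × max(0, T̄ − 7.0)): 67.9, 26.6, 30.8, 32.9, 74.9, 9.8, 85.4, 84.7, 42.7, 44.1, 0.0, 119.7, 19.6, 88.9.
Season total = 728.0 DD.
Complete generations = ⌊728.0 / 311⌋ = 2.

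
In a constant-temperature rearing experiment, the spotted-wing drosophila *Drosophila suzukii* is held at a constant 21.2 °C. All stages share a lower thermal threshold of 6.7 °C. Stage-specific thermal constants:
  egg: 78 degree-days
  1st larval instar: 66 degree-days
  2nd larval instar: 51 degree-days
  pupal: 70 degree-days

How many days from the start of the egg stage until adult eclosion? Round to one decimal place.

Daily accumulation at 21.2 °C = 21.2 − 6.7 = 14.5 DD/day.
Total K = 78 + 66 + 51 + 70 = 265 DD.
Total duration = 265 / 14.5 = 18.276 ≈ 18.3 days.

18.3 days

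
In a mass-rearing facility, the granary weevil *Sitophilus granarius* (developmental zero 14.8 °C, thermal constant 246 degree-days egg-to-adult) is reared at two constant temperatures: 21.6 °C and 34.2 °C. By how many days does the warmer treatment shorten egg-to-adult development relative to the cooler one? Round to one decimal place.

At 21.6 °C: 246 / (21.6 − 14.8) = 246 / 6.8 = 36.176 d.
At 34.2 °C: 246 / (34.2 − 14.8) = 246 / 19.4 = 12.680 d.
Difference = |36.176 − 12.680| = 23.496 ≈ 23.5 days.

23.5 days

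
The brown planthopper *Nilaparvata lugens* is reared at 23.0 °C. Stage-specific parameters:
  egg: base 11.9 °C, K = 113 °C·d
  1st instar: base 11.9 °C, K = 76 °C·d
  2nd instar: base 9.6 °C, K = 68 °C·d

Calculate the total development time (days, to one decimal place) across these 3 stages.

egg: 113 / (23.0 − 11.9) = 113 / 11.1 = 10.180 d.
1st instar: 76 / (23.0 − 11.9) = 76 / 11.1 = 6.847 d.
2nd instar: 68 / (23.0 − 9.6) = 68 / 13.4 = 5.075 d.
Sum = 22.102 ≈ 22.1 days.

22.1 days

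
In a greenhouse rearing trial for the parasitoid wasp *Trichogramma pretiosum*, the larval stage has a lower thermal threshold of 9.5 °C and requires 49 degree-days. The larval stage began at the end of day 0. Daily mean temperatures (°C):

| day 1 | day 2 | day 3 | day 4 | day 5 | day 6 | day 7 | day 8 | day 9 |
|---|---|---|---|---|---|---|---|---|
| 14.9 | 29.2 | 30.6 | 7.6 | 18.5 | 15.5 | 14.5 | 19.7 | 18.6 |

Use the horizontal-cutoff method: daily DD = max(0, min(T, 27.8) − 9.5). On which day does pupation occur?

day 5

Daily DD above 9.5 °C (capped at 18.3): 5.4, 18.3, 18.3, 0.0, 9.0, 6.0, 5.0, 10.2, 9.1.
Cumulative: 5.4, 23.7, 42.0, 42.0, 51.0, 57.0, 62.0, 72.2, 81.3.
The total first reaches 49 DD on day 5.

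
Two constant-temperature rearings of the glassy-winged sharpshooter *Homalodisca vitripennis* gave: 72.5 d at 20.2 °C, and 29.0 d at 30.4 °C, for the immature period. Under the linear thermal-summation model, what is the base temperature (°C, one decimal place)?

13.4 °C

Under the model K = D·(T − T_b), so D₁·(T₁ − T_b) = D₂·(T₂ − T_b).
72.5·(20.2 − T_b) = 29.0·(30.4 − T_b)
T_b = (72.5·20.2 − 29.0·30.4) / (72.5 − 29.0) = 582.90 / 43.5 = 13.400 °C ≈ 13.4 °C.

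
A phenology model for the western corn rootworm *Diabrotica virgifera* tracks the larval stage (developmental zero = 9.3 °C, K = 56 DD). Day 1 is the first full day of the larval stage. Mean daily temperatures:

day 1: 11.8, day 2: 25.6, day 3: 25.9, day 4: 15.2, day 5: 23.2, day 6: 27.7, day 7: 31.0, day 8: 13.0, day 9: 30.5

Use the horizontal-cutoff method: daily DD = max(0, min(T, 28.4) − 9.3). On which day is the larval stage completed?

day 6

Daily DD above 9.3 °C (capped at 19.1): 2.5, 16.3, 16.6, 5.9, 13.9, 18.4, 19.1, 3.7, 19.1.
Cumulative: 2.5, 18.8, 35.4, 41.3, 55.2, 73.6, 92.7, 96.4, 115.5.
The total first reaches 56 DD on day 6.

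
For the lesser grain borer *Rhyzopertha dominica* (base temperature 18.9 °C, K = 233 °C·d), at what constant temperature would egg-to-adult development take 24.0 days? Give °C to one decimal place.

Required daily accumulation = 233 / 24.0 = 9.708 DD/day.
T = T_base + 9.708 = 18.9 + 9.708 = 28.608 ≈ 28.6 °C.

28.6 °C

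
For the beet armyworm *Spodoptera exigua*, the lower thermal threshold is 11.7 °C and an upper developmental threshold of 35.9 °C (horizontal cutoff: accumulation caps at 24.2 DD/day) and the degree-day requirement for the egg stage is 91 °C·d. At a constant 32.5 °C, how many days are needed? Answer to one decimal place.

Daily accumulation = 32.5 − 11.7 = 20.8 DD/day.
Duration = 91 / 20.8 = 4.375 ≈ 4.4 days.

4.4 days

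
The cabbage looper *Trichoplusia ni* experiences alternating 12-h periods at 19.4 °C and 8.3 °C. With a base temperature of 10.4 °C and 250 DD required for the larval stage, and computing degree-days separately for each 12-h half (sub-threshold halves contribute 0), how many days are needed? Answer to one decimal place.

Day half: max(0, 19.4 − 10.4) × 0.5 = 9.0 × 0.5 = 4.50 DD.
Night half: max(0, 8.3 − 10.4) × 0.5 = 0.0 × 0.5 = 0.00 DD.
Per 24 h: 4.50 DD/day.
Duration = 250 / 4.50 = 55.556 ≈ 55.6 days.

55.6 days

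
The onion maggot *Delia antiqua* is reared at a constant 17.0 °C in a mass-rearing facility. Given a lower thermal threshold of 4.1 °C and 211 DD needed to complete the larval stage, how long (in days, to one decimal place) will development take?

16.4 days

Daily accumulation = 17.0 − 4.1 = 12.9 DD/day.
Duration = 211 / 12.9 = 16.357 ≈ 16.4 days.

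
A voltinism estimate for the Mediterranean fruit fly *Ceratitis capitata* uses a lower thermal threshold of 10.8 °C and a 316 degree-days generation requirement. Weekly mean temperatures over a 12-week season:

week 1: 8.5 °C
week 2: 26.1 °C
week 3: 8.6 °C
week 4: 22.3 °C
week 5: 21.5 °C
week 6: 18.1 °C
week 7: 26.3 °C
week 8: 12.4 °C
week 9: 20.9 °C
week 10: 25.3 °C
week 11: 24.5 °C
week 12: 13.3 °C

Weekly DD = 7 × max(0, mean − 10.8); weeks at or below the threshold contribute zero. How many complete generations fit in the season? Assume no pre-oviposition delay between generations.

2 generations

Weekly DD (7 × max(0, T̄ − 10.8)): 0.0, 107.1, 0.0, 80.5, 74.9, 51.1, 108.5, 11.2, 70.7, 101.5, 95.9, 17.5.
Season total = 718.9 DD.
Complete generations = ⌊718.9 / 316⌋ = 2.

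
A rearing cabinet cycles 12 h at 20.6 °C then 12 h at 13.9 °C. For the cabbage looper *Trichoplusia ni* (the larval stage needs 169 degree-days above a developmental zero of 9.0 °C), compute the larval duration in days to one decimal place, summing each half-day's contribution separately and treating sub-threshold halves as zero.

20.5 days

Day half: max(0, 20.6 − 9.0) × 0.5 = 11.6 × 0.5 = 5.80 DD.
Night half: max(0, 13.9 − 9.0) × 0.5 = 4.9 × 0.5 = 2.45 DD.
Per 24 h: 8.25 DD/day.
Duration = 169 / 8.25 = 20.485 ≈ 20.5 days.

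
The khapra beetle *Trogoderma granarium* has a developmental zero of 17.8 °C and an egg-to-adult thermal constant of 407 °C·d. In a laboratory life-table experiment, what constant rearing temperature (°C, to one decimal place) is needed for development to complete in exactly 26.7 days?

33.0 °C

Required daily accumulation = 407 / 26.7 = 15.243 DD/day.
T = T_base + 15.243 = 17.8 + 15.243 = 33.043 ≈ 33.0 °C.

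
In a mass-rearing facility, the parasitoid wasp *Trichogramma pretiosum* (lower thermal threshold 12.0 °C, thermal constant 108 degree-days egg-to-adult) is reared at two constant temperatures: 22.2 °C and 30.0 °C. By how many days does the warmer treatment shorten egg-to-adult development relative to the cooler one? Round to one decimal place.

At 22.2 °C: 108 / (22.2 − 12.0) = 108 / 10.2 = 10.588 d.
At 30.0 °C: 108 / (30.0 − 12.0) = 108 / 18.0 = 6.000 d.
Difference = |10.588 − 6.000| = 4.588 ≈ 4.6 days.

4.6 days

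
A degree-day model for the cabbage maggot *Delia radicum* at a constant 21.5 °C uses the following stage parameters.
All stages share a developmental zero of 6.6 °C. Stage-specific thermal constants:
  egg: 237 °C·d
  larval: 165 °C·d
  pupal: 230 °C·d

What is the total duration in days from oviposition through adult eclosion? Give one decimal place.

42.4 days

Daily accumulation at 21.5 °C = 21.5 − 6.6 = 14.9 DD/day.
Total K = 237 + 165 + 230 = 632 DD.
Total duration = 632 / 14.9 = 42.416 ≈ 42.4 days.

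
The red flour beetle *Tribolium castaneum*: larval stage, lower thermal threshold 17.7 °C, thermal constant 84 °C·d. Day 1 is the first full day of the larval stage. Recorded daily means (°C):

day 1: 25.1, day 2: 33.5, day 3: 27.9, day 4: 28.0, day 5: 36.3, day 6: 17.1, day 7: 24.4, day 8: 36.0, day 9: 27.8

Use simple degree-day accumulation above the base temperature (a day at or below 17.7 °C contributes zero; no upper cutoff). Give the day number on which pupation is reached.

Daily DD above 17.7 °C: 7.4, 15.8, 10.2, 10.3, 18.6, 0.0, 6.7, 18.3, 10.1.
Cumulative: 7.4, 23.2, 33.4, 43.7, 62.3, 62.3, 69.0, 87.3, 97.4.
The total first reaches 84 DD on day 8.

day 8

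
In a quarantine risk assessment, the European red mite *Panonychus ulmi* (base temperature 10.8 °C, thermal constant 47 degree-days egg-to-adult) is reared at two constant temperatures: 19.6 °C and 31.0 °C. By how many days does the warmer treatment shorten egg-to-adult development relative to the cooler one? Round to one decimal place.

At 19.6 °C: 47 / (19.6 − 10.8) = 47 / 8.8 = 5.341 d.
At 31.0 °C: 47 / (31.0 − 10.8) = 47 / 20.2 = 2.327 d.
Difference = |5.341 − 2.327| = 3.014 ≈ 3.0 days.

3.0 days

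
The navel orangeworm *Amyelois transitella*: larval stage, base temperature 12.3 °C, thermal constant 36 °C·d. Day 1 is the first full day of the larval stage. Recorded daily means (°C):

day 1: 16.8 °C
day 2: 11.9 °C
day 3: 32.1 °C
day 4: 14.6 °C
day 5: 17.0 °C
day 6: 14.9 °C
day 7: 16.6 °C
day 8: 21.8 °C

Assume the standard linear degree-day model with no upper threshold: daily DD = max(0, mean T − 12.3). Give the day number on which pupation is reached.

Daily DD above 12.3 °C: 4.5, 0.0, 19.8, 2.3, 4.7, 2.6, 4.3, 9.5.
Cumulative: 4.5, 4.5, 24.3, 26.6, 31.3, 33.9, 38.2, 47.7.
The total first reaches 36 DD on day 7.

day 7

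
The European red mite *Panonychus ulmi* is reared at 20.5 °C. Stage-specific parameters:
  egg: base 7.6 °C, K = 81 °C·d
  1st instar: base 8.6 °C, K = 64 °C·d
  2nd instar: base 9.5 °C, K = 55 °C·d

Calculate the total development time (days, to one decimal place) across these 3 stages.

egg: 81 / (20.5 − 7.6) = 81 / 12.9 = 6.279 d.
1st instar: 64 / (20.5 − 8.6) = 64 / 11.9 = 5.378 d.
2nd instar: 55 / (20.5 − 9.5) = 55 / 11.0 = 5.000 d.
Sum = 16.657 ≈ 16.7 days.

16.7 days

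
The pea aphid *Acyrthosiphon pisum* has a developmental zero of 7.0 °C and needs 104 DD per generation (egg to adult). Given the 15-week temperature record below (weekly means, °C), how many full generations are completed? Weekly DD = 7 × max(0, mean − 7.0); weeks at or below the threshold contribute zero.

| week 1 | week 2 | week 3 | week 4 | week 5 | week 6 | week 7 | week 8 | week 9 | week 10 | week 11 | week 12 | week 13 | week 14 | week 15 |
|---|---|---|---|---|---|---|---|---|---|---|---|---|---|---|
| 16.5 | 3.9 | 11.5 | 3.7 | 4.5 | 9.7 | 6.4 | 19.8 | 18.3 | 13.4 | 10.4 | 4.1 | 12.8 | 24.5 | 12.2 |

5 generations

Weekly DD (7 × max(0, T̄ − 7.0)): 66.5, 0.0, 31.5, 0.0, 0.0, 18.9, 0.0, 89.6, 79.1, 44.8, 23.8, 0.0, 40.6, 122.5, 36.4.
Season total = 553.7 DD.
Complete generations = ⌊553.7 / 104⌋ = 5.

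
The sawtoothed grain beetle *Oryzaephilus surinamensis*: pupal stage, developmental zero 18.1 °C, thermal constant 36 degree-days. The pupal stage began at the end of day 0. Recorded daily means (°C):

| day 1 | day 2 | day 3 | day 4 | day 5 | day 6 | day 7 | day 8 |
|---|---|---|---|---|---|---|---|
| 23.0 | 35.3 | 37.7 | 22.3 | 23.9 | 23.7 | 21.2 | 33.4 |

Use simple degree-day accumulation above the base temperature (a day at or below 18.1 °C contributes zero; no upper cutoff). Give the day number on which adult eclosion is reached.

Daily DD above 18.1 °C: 4.9, 17.2, 19.6, 4.2, 5.8, 5.6, 3.1, 15.3.
Cumulative: 4.9, 22.1, 41.7, 45.9, 51.7, 57.3, 60.4, 75.7.
The total first reaches 36 DD on day 3.

day 3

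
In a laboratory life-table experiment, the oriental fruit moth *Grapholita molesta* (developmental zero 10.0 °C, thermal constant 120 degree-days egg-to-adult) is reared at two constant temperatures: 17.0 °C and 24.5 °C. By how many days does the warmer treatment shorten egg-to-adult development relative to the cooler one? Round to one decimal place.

8.9 days

At 17.0 °C: 120 / (17.0 − 10.0) = 120 / 7.0 = 17.143 d.
At 24.5 °C: 120 / (24.5 − 10.0) = 120 / 14.5 = 8.276 d.
Difference = |17.143 − 8.276| = 8.867 ≈ 8.9 days.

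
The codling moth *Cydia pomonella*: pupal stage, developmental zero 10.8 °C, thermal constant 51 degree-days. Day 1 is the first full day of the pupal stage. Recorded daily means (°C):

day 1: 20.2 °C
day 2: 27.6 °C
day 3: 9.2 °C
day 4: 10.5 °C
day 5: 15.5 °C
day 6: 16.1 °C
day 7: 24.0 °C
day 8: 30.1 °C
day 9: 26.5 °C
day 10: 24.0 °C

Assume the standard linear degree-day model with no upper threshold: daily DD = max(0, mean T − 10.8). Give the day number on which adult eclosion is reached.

Daily DD above 10.8 °C: 9.4, 16.8, 0.0, 0.0, 4.7, 5.3, 13.2, 19.3, 15.7, 13.2.
Cumulative: 9.4, 26.2, 26.2, 26.2, 30.9, 36.2, 49.4, 68.7, 84.4, 97.6.
The total first reaches 51 DD on day 8.

day 8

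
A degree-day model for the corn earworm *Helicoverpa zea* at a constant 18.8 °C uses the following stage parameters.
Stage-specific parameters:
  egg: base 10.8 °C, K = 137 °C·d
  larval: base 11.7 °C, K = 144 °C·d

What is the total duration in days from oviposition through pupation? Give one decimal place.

37.4 days

egg: 137 / (18.8 − 10.8) = 137 / 8.0 = 17.125 d.
larval: 144 / (18.8 − 11.7) = 144 / 7.1 = 20.282 d.
Sum = 37.407 ≈ 37.4 days.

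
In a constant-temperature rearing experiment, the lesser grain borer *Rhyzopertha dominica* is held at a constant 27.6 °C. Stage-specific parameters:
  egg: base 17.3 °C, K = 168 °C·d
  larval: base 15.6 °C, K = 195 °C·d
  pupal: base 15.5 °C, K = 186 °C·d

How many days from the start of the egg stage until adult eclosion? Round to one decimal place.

egg: 168 / (27.6 − 17.3) = 168 / 10.3 = 16.311 d.
larval: 195 / (27.6 − 15.6) = 195 / 12.0 = 16.250 d.
pupal: 186 / (27.6 − 15.5) = 186 / 12.1 = 15.372 d.
Sum = 47.933 ≈ 47.9 days.

47.9 days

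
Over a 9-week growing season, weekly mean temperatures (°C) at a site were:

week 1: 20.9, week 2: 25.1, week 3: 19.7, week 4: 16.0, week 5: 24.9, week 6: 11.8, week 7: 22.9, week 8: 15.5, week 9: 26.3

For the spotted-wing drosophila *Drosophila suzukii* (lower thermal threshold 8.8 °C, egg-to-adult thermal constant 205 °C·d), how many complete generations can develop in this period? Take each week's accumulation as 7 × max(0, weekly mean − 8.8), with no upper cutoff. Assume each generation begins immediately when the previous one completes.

Weekly DD (7 × max(0, T̄ − 8.8)): 84.7, 114.1, 76.3, 50.4, 112.7, 21.0, 98.7, 46.9, 122.5.
Season total = 727.3 DD.
Complete generations = ⌊727.3 / 205⌋ = 3.

3 generations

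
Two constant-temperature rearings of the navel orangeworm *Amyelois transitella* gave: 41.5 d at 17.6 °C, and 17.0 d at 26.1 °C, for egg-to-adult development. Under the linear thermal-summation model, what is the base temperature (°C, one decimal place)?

11.7 °C

Equal thermal constants: D₁(T₁ − T_b) = D₂(T₂ − T_b).
41.5·(17.6 − T_b) = 17.0·(26.1 − T_b)
T_b = (41.5·17.6 − 17.0·26.1) / (41.5 − 17.0) = 286.70 / 24.5 = 11.702 °C ≈ 11.7 °C.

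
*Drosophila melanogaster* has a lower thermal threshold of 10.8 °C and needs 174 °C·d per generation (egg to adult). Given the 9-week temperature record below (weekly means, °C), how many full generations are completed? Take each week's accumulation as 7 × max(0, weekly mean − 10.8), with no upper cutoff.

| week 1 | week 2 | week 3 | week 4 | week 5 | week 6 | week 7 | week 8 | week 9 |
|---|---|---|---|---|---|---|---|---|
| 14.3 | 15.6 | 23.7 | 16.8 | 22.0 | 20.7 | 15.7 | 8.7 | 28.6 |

2 generations

Weekly DD (7 × max(0, T̄ − 10.8)): 24.5, 33.6, 90.3, 42.0, 78.4, 69.3, 34.3, 0.0, 124.6.
Season total = 497.0 DD.
Complete generations = ⌊497.0 / 174⌋ = 2.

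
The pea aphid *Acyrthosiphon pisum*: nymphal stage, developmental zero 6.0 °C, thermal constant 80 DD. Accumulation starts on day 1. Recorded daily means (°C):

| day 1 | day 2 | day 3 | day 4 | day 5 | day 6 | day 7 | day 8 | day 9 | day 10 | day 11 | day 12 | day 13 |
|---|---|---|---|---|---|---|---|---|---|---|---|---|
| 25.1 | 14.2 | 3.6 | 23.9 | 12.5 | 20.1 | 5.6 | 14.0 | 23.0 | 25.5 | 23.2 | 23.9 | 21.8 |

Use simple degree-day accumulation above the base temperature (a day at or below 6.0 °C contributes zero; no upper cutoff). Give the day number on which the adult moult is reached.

Daily DD above 6.0 °C: 19.1, 8.2, 0.0, 17.9, 6.5, 14.1, 0.0, 8.0, 17.0, 19.5, 17.2, 17.9, 15.8.
Cumulative: 19.1, 27.3, 27.3, 45.2, 51.7, 65.8, 65.8, 73.8, 90.8, 110.3, 127.5, 145.4, 161.2.
The total first reaches 80 DD on day 9.

day 9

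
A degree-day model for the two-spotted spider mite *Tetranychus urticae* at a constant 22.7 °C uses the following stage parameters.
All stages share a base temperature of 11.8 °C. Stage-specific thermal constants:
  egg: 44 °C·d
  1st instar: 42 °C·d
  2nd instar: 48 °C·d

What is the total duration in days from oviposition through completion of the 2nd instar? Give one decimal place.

12.3 days

Daily accumulation at 22.7 °C = 22.7 − 11.8 = 10.9 DD/day.
Total K = 44 + 42 + 48 = 134 DD.
Total duration = 134 / 10.9 = 12.294 ≈ 12.3 days.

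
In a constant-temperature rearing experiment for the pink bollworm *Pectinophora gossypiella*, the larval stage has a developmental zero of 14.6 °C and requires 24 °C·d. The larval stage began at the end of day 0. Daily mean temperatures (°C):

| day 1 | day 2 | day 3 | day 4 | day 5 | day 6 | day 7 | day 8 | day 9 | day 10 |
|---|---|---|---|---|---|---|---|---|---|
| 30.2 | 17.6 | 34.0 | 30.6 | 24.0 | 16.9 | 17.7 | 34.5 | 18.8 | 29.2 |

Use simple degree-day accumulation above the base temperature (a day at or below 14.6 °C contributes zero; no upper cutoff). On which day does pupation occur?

Daily DD above 14.6 °C: 15.6, 3.0, 19.4, 16.0, 9.4, 2.3, 3.1, 19.9, 4.2, 14.6.
Cumulative: 15.6, 18.6, 38.0, 54.0, 63.4, 65.7, 68.8, 88.7, 92.9, 107.5.
The total first reaches 24 DD on day 3.

day 3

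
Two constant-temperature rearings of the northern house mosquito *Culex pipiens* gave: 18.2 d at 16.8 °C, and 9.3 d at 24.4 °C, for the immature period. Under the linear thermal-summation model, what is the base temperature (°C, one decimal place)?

8.9 °C

Under the model K = D·(T − T_b), so D₁·(T₁ − T_b) = D₂·(T₂ − T_b).
18.2·(16.8 − T_b) = 9.3·(24.4 − T_b)
T_b = (18.2·16.8 − 9.3·24.4) / (18.2 − 9.3) = 78.84 / 8.9 = 8.858 °C ≈ 8.9 °C.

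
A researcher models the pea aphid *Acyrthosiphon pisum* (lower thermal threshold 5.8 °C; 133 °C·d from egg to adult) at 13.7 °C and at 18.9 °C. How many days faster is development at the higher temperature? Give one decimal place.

6.7 days

At 13.7 °C: 133 / (13.7 − 5.8) = 133 / 7.9 = 16.835 d.
At 18.9 °C: 133 / (18.9 − 5.8) = 133 / 13.1 = 10.153 d.
Difference = |16.835 − 10.153| = 6.683 ≈ 6.7 days.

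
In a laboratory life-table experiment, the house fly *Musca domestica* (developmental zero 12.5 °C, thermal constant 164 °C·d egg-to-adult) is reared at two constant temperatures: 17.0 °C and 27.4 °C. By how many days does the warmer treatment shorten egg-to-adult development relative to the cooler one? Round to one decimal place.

25.4 days

At 17.0 °C: 164 / (17.0 − 12.5) = 164 / 4.5 = 36.444 d.
At 27.4 °C: 164 / (27.4 − 12.5) = 164 / 14.9 = 11.007 d.
Difference = |36.444 − 11.007| = 25.438 ≈ 25.4 days.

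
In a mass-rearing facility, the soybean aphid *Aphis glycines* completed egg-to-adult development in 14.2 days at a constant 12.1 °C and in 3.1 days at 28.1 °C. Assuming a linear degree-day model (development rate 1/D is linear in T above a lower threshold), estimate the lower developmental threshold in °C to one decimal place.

7.6 °C

Under the model K = D·(T − T_b), so D₁·(T₁ − T_b) = D₂·(T₂ − T_b).
14.2·(12.1 − T_b) = 3.1·(28.1 − T_b)
T_b = (14.2·12.1 − 3.1·28.1) / (14.2 − 3.1) = 84.71 / 11.1 = 7.632 °C ≈ 7.6 °C.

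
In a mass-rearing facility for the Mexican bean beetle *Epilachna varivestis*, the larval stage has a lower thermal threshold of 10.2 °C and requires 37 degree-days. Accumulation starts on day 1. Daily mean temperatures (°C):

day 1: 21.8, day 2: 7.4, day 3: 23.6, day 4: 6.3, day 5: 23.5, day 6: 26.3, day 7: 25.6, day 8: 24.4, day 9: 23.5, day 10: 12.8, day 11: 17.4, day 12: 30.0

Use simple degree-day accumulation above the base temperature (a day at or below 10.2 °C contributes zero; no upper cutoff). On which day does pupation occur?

Daily DD above 10.2 °C: 11.6, 0.0, 13.4, 0.0, 13.3, 16.1, 15.4, 14.2, 13.3, 2.6, 7.2, 19.8.
Cumulative: 11.6, 11.6, 25.0, 25.0, 38.3, 54.4, 69.8, 84.0, 97.3, 99.9, 107.1, 126.9.
The total first reaches 37 DD on day 5.

day 5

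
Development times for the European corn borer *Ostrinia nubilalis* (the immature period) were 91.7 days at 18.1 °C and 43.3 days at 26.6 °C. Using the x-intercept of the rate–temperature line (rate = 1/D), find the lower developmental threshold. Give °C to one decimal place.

10.5 °C

Linear rate model ⇒ the product D·(T − T_b) is constant across temperatures.
91.7·(18.1 − T_b) = 43.3·(26.6 − T_b)
T_b = (91.7·18.1 − 43.3·26.6) / (91.7 − 43.3) = 507.99 / 48.4 = 10.496 °C ≈ 10.5 °C.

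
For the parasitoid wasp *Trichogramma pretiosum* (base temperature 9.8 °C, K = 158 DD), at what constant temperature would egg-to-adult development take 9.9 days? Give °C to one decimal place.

25.8 °C

Required daily accumulation = 158 / 9.9 = 15.960 DD/day.
T = T_base + 15.960 = 9.8 + 15.960 = 25.760 ≈ 25.8 °C.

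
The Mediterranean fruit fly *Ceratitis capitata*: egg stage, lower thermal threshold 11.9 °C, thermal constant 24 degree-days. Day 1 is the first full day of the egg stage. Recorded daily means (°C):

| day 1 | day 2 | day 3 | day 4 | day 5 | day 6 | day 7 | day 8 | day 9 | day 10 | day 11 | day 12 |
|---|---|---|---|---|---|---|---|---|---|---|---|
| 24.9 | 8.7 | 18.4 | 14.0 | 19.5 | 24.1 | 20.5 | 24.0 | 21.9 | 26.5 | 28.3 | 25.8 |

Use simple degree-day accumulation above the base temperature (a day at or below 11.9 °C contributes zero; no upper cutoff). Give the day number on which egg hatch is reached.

day 5

Daily DD above 11.9 °C: 13.0, 0.0, 6.5, 2.1, 7.6, 12.2, 8.6, 12.1, 10.0, 14.6, 16.4, 13.9.
Cumulative: 13.0, 13.0, 19.5, 21.6, 29.2, 41.4, 50.0, 62.1, 72.1, 86.7, 103.1, 117.0.
The total first reaches 24 DD on day 5.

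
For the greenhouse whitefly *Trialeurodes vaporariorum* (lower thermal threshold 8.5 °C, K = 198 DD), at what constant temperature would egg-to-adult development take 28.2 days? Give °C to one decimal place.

Required daily accumulation = 198 / 28.2 = 7.021 DD/day.
T = T_base + 7.021 = 8.5 + 7.021 = 15.521 ≈ 15.5 °C.

15.5 °C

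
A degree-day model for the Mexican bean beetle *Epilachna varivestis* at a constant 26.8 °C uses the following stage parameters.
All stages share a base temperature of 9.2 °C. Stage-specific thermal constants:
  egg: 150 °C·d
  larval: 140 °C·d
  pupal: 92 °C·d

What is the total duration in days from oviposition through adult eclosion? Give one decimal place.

Daily accumulation at 26.8 °C = 26.8 − 9.2 = 17.6 DD/day.
Total K = 150 + 140 + 92 = 382 DD.
Total duration = 382 / 17.6 = 21.705 ≈ 21.7 days.

21.7 days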